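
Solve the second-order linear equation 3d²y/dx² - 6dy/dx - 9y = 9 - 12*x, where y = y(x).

y = -17/9 + 4*x/3 + C1*exp(-x) + C2*exp(3*x)

Divide through by 3: y'' - 2y' - 3y = 3 - 4*x.
Characteristic equation r² - 2r - 3 = 0 factors as (r + 1)(r - 3) = 0, so r = -1, 3.
Hence y_h = C1*exp(-x) + C2*exp(3*x).
For the particular solution try y_p = A0 + A1*x. Substituting and matching coefficients of each power of x gives A0 = -17/9, A1 = 4/3, so y_p = -17/9 + 4*x/3.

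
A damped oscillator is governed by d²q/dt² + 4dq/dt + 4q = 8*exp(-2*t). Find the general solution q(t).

q = C1*exp(-2*t) + 4*t**2*exp(-2*t) + C2*t*exp(-2*t)

Characteristic equation r² + 4r + 4 = 0 has discriminant (4)² - 4·(4) = 0, so r = -2 is a repeated root.
Hence q_h = (C1 + C2*t)*exp(-2*t).
Since exp(-2*t) solves the homogeneous equation (r = -2 is a root of multiplicity 2), multiply the trial by t^2. Try q_p = A*t^2*exp(-2*t). Substituting into the equation and dividing by exp(-2*t) gives A = 4, so q_p = 4*t^2*exp(-2*t).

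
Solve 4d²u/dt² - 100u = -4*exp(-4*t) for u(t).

u = exp(-4*t)/9 + C1*exp(-5*t) + C2*exp(5*t)

Divide through by 4: u'' - 25u = -exp(-4*t).
Characteristic equation r² - 25 = 0 factors as (r + 5)(r - 5) = 0, so r = -5, 5.
Hence u_h = C1*exp(-5*t) + C2*exp(5*t).
Try u_p = A*exp(-4*t). Substituting into the equation and dividing by exp(-4*t) gives A = 1/9, so u_p = exp(-4*t)/9.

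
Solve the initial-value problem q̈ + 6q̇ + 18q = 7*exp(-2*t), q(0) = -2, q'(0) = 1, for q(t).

q = 7*exp(-2*t)/10 - 27*cos(3*t)*exp(-3*t)/10 - 19*exp(-3*t)*sin(3*t)/10

Characteristic equation r² + 6r + 18 = 0 has discriminant (6)² - 4·(18) = -36 < 0, so r = -3 ± 3i.
Hence q_h = C1*cos(3*t)*exp(-3*t) + C2*exp(-3*t)*sin(3*t).
Try q_p = A*exp(-2*t). Substituting into the equation and dividing by exp(-2*t) gives A = 7/10, so q_p = 7*exp(-2*t)/10.
General solution: q = 7*exp(-2*t)/10 + C1*cos(3*t)*exp(-3*t) + C2*exp(-3*t)*sin(3*t).
Apply the initial conditions: q(0) = 7/10 + C1 = -2 and q'(0) = -7/5 - 3*C1 + 3*C2 = 1. Solving gives C1 = -27/10, C2 = -19/10.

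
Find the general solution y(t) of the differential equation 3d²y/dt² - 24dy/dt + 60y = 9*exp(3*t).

Divide through by 3: y'' - 8y' + 20y = 3*exp(3*t).
Characteristic equation r² - 8r + 20 = 0 has discriminant (-8)² - 4·(20) = -16 < 0, so r = 4 ± 2i.
Hence y_h = C1*cos(2*t)*exp(4*t) + C2*exp(4*t)*sin(2*t).
Try y_p = A*exp(3*t). Substituting into the equation and dividing by exp(3*t) gives A = 3/5, so y_p = 3*exp(3*t)/5.

y = 3*exp(3*t)/5 + C1*cos(2*t)*exp(4*t) + C2*exp(4*t)*sin(2*t)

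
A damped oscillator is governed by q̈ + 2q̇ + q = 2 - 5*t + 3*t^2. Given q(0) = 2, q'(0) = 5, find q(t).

Characteristic equation r² + 2r + 1 = 0 has discriminant (2)² - 4·(1) = 0, so r = -1 is a repeated root.
Hence q_h = (C1 + C2*t)*exp(-t).
For the particular solution try q_p = A0 + A1*t + A2*t^2. Substituting and matching coefficients of each power of t gives A0 = 30, A1 = -17, A2 = 3, so q_p = 30 - 17*t + 3*t^2.
General solution: q = 30 - 17*t + 3*t^2 + C1*exp(-t) + C2*t*exp(-t).
Apply the initial conditions: q(0) = 30 + C1 = 2 and q'(0) = -17 + C2 - C1 = 5. Solving gives C1 = -28, C2 = -6.

q = 30 - 28*exp(-t) - 17*t + 3*t**2 - 6*t*exp(-t)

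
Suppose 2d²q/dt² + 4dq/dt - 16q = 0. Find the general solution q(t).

q = C1*exp(2*t) + C2*exp(-4*t)

Divide through by 2: q'' + 2q' - 8q = 0.
Characteristic equation r² + 2r - 8 = 0 factors as (r - 2)(r + 4) = 0, so r = 2, -4.
Hence q_h = C1*exp(2*t) + C2*exp(-4*t).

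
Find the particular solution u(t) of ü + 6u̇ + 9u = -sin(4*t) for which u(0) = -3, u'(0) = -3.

Characteristic equation r² + 6r + 9 = 0 has discriminant (6)² - 4·(9) = 0, so r = -3 is a repeated root.
Hence u_h = (C1 + C2*t)*exp(-3*t).
Try u_p = A*cos(4*t) + B*sin(4*t). Substituting and equating the coefficients of cos(4t) and sin(4t) gives A = 24/625, B = 7/625, so u_p = 7*sin(4*t)/625 + 24*cos(4*t)/625.
General solution: u = 7*sin(4*t)/625 + 24*cos(4*t)/625 + C1*exp(-3*t) + C2*t*exp(-3*t).
Apply the initial conditions: u(0) = 24/625 + C1 = -3 and u'(0) = 28/625 + C2 - 3*C1 = -3. Solving gives C1 = -1899/625, C2 = -304/25.

u = -1899*exp(-3*t)/625 + 7*sin(4*t)/625 + 24*cos(4*t)/625 - 304*t*exp(-3*t)/25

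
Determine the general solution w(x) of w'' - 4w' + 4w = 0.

w = C1*exp(2*x) + C2*x*exp(2*x)

Characteristic equation r² - 4r + 4 = 0 has discriminant (-4)² - 4·(4) = 0, so r = 2 is a repeated root.
Hence w_h = (C1 + C2*x)*exp(2*x).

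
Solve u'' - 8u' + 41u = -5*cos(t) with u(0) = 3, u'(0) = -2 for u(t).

u = -25*cos(t)/208 + 5*sin(t)/208 - 3017*exp(4*t)*sin(5*t)/1040 + 649*cos(5*t)*exp(4*t)/208

Characteristic equation r² - 8r + 41 = 0 has discriminant (-8)² - 4·(41) = -100 < 0, so r = 4 ± 5i.
Hence u_h = C1*cos(5*t)*exp(4*t) + C2*exp(4*t)*sin(5*t).
Try u_p = A*cos(t) + B*sin(t). Substituting and equating the coefficients of cos(t) and sin(t) gives A = -25/208, B = 5/208, so u_p = -25*cos(t)/208 + 5*sin(t)/208.
General solution: u = -25*cos(t)/208 + 5*sin(t)/208 + C1*cos(5*t)*exp(4*t) + C2*exp(4*t)*sin(5*t).
Apply the initial conditions: u(0) = -25/208 + C1 = 3 and u'(0) = 5/208 + 4*C1 + 5*C2 = -2. Solving gives C1 = 649/208, C2 = -3017/1040.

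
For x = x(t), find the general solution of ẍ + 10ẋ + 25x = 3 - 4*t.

x = 23/125 - 4*t/25 + C1*exp(-5*t) + C2*t*exp(-5*t)

Characteristic equation r² + 10r + 25 = 0 has discriminant (10)² - 4·(25) = 0, so r = -5 is a repeated root.
Hence x_h = (C1 + C2*t)*exp(-5*t).
For the particular solution try x_p = A0 + A1*t. Substituting and matching coefficients of each power of t gives A0 = 23/125, A1 = -4/25, so x_p = 23/125 - 4*t/25.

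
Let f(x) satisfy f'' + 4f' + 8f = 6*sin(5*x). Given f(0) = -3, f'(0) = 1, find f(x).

f = -120*cos(5*x)/689 - 102*sin(5*x)/689 - 2695*exp(-2*x)*sin(2*x)/1378 - 1947*cos(2*x)*exp(-2*x)/689

Characteristic equation r² + 4r + 8 = 0 has discriminant (4)² - 4·(8) = -16 < 0, so r = -2 ± 2i.
Hence f_h = C1*cos(2*x)*exp(-2*x) + C2*exp(-2*x)*sin(2*x).
Try f_p = A*cos(5*x) + B*sin(5*x). Substituting and equating the coefficients of cos(5x) and sin(5x) gives A = -120/689, B = -102/689, so f_p = -120*cos(5*x)/689 - 102*sin(5*x)/689.
General solution: f = -120*cos(5*x)/689 - 102*sin(5*x)/689 + C1*cos(2*x)*exp(-2*x) + C2*exp(-2*x)*sin(2*x).
Apply the initial conditions: f(0) = -120/689 + C1 = -3 and f'(0) = -510/689 - 2*C1 + 2*C2 = 1. Solving gives C1 = -1947/689, C2 = -2695/1378.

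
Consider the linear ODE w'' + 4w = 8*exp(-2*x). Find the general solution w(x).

Characteristic equation r² + 4 = 0 has discriminant (0)² - 4·(4) = -16 < 0, so r = ± 2i.
Hence w_h = C1*cos(2*x) + C2*sin(2*x).
Try w_p = A*exp(-2*x). Substituting into the equation and dividing by exp(-2*x) gives A = 1, so w_p = exp(-2*x).

w = C1*cos(2*x) + C2*sin(2*x) + exp(-2*x)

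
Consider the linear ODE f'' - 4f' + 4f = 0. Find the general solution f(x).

f = C1*exp(2*x) + C2*x*exp(2*x)

Characteristic equation r² - 4r + 4 = 0 has discriminant (-4)² - 4·(4) = 0, so r = 2 is a repeated root.
Hence f_h = (C1 + C2*x)*exp(2*x).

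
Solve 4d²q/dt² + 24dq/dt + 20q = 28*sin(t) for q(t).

q = -21*cos(t)/26 + 7*sin(t)/13 + C1*exp(-5*t) + C2*exp(-t)

Divide through by 4: q'' + 6q' + 5q = 7*sin(t).
Characteristic equation r² + 6r + 5 = 0 factors as (r + 5)(r + 1) = 0, so r = -5, -1.
Hence q_h = C1*exp(-5*t) + C2*exp(-t).
Try q_p = A*cos(t) + B*sin(t). Substituting and equating the coefficients of cos(t) and sin(t) gives A = -21/26, B = 7/13, so q_p = -21*cos(t)/26 + 7*sin(t)/13.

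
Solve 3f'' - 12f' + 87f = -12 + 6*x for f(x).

Divide through by 3: f'' - 4f' + 29f = -4 + 2*x.
Characteristic equation r² - 4r + 29 = 0 has discriminant (-4)² - 4·(29) = -100 < 0, so r = 2 ± 5i.
Hence f_h = C1*cos(5*x)*exp(2*x) + C2*exp(2*x)*sin(5*x).
For the particular solution try f_p = A0 + A1*x. Substituting and matching coefficients of each power of x gives A0 = -108/841, A1 = 2/29, so f_p = -108/841 + 2*x/29.

f = -108/841 + 2*x/29 + C1*cos(5*x)*exp(2*x) + C2*exp(2*x)*sin(5*x)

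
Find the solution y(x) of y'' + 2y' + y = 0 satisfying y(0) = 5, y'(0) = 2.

Characteristic equation r² + 2r + 1 = 0 has discriminant (2)² - 4·(1) = 0, so r = -1 is a repeated root.
Hence y_h = (C1 + C2*x)*exp(-x).
Apply the initial conditions: y(0) = C1 = 5 and y'(0) = C2 - C1 = 2. Solving gives C1 = 5, C2 = 7.

y = 5*exp(-x) + 7*x*exp(-x)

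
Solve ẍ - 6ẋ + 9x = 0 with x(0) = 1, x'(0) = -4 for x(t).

Characteristic equation r² - 6r + 9 = 0 has discriminant (-6)² - 4·(9) = 0, so r = 3 is a repeated root.
Hence x_h = (C1 + C2*t)*exp(3*t).
Apply the initial conditions: x(0) = C1 = 1 and x'(0) = C2 + 3*C1 = -4. Solving gives C1 = 1, C2 = -7.

x = -7*t*exp(3*t) + exp(3*t)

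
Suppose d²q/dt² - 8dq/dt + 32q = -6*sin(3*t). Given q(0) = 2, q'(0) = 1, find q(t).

q = -144*cos(3*t)/1105 - 138*sin(3*t)/1105 - 7897*exp(4*t)*sin(4*t)/4420 + 2354*cos(4*t)*exp(4*t)/1105

Characteristic equation r² - 8r + 32 = 0 has discriminant (-8)² - 4·(32) = -64 < 0, so r = 4 ± 4i.
Hence q_h = C1*cos(4*t)*exp(4*t) + C2*exp(4*t)*sin(4*t).
Try q_p = A*cos(3*t) + B*sin(3*t). Substituting and equating the coefficients of cos(3t) and sin(3t) gives A = -144/1105, B = -138/1105, so q_p = -144*cos(3*t)/1105 - 138*sin(3*t)/1105.
General solution: q = -144*cos(3*t)/1105 - 138*sin(3*t)/1105 + C1*cos(4*t)*exp(4*t) + C2*exp(4*t)*sin(4*t).
Apply the initial conditions: q(0) = -144/1105 + C1 = 2 and q'(0) = -414/1105 + 4*C1 + 4*C2 = 1. Solving gives C1 = 2354/1105, C2 = -7897/4420.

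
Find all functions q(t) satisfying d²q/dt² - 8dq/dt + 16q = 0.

q = C1*exp(4*t) + C2*t*exp(4*t)

Characteristic equation r² - 8r + 16 = 0 has discriminant (-8)² - 4·(16) = 0, so r = 4 is a repeated root.
Hence q_h = (C1 + C2*t)*exp(4*t).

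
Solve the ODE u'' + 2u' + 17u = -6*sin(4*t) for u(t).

u = -6*sin(4*t)/65 + 48*cos(4*t)/65 + C1*cos(4*t)*exp(-t) + C2*exp(-t)*sin(4*t)

Characteristic equation r² + 2r + 17 = 0 has discriminant (2)² - 4·(17) = -64 < 0, so r = -1 ± 4i.
Hence u_h = C1*cos(4*t)*exp(-t) + C2*exp(-t)*sin(4*t).
Try u_p = A*cos(4*t) + B*sin(4*t). Substituting and equating the coefficients of cos(4t) and sin(4t) gives A = 48/65, B = -6/65, so u_p = -6*sin(4*t)/65 + 48*cos(4*t)/65.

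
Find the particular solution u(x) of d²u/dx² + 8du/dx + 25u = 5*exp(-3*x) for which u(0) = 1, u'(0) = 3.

Characteristic equation r² + 8r + 25 = 0 has discriminant (8)² - 4·(25) = -36 < 0, so r = -4 ± 3i.
Hence u_h = C1*cos(3*x)*exp(-4*x) + C2*exp(-4*x)*sin(3*x).
Try u_p = A*exp(-3*x). Substituting into the equation and dividing by exp(-3*x) gives A = 1/2, so u_p = exp(-3*x)/2.
General solution: u = exp(-3*x)/2 + C1*cos(3*x)*exp(-4*x) + C2*exp(-4*x)*sin(3*x).
Apply the initial conditions: u(0) = 1/2 + C1 = 1 and u'(0) = -3/2 - 4*C1 + 3*C2 = 3. Solving gives C1 = 1/2, C2 = 13/6.

u = exp(-3*x)/2 + cos(3*x)*exp(-4*x)/2 + 13*exp(-4*x)*sin(3*x)/6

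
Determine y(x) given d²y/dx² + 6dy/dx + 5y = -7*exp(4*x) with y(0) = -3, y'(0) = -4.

y = -22*exp(-x)/5 - 7*exp(4*x)/45 + 14*exp(-5*x)/9

Characteristic equation r² + 6r + 5 = 0 factors as (r + 5)(r + 1) = 0, so r = -5, -1.
Hence y_h = C1*exp(-5*x) + C2*exp(-x).
Try y_p = A*exp(4*x). Substituting into the equation and dividing by exp(4*x) gives A = -7/45, so y_p = -7*exp(4*x)/45.
General solution: y = -7*exp(4*x)/45 + C1*exp(-5*x) + C2*exp(-x).
Apply the initial conditions: y(0) = -7/45 + C1 + C2 = -3 and y'(0) = -28/45 - C2 - 5*C1 = -4. Solving gives C1 = 14/9, C2 = -22/5.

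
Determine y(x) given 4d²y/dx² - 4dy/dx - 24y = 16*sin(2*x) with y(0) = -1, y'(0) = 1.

Divide through by 4: y'' - y' - 6y = 4*sin(2*x).
Characteristic equation r² - r - 6 = 0 factors as (r + 2)(r - 3) = 0, so r = -2, 3.
Hence y_h = C1*exp(-2*x) + C2*exp(3*x).
Try y_p = A*cos(2*x) + B*sin(2*x). Substituting and equating the coefficients of cos(2x) and sin(2x) gives A = 1/13, B = -5/13, so y_p = -5*sin(2*x)/13 + cos(2*x)/13.
General solution: y = -5*sin(2*x)/13 + cos(2*x)/13 + C1*exp(-2*x) + C2*exp(3*x).
Apply the initial conditions: y(0) = 1/13 + C1 + C2 = -1 and y'(0) = -10/13 - 2*C1 + 3*C2 = 1. Solving gives C1 = -1, C2 = -1/13.

y = -exp(-2*x) - 5*sin(2*x)/13 - exp(3*x)/13 + cos(2*x)/13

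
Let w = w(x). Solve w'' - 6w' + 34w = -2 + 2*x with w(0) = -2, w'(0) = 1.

Characteristic equation r² - 6r + 34 = 0 has discriminant (-6)² - 4·(34) = -100 < 0, so r = 3 ± 5i.
Hence w_h = C1*cos(5*x)*exp(3*x) + C2*exp(3*x)*sin(5*x).
For the particular solution try w_p = A0 + A1*x. Substituting and matching coefficients of each power of x gives A0 = -14/289, A1 = 1/17, so w_p = -14/289 + x/17.
General solution: w = -14/289 + x/17 + C1*cos(5*x)*exp(3*x) + C2*exp(3*x)*sin(5*x).
Apply the initial conditions: w(0) = -14/289 + C1 = -2 and w'(0) = 1/17 + 3*C1 + 5*C2 = 1. Solving gives C1 = -564/289, C2 = 1964/1445.

w = -14/289 + x/17 - 564*cos(5*x)*exp(3*x)/289 + 1964*exp(3*x)*sin(5*x)/1445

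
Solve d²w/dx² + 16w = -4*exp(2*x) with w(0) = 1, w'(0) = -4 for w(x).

Characteristic equation r² + 16 = 0 has discriminant (0)² - 4·(16) = -64 < 0, so r = ± 4i.
Hence w_h = C1*cos(4*x) + C2*sin(4*x).
Try w_p = A*exp(2*x). Substituting into the equation and dividing by exp(2*x) gives A = -1/5, so w_p = -exp(2*x)/5.
General solution: w = -exp(2*x)/5 + C1*cos(4*x) + C2*sin(4*x).
Apply the initial conditions: w(0) = -1/5 + C1 = 1 and w'(0) = -2/5 + 4*C2 = -4. Solving gives C1 = 6/5, C2 = -9/10.

w = -9*sin(4*x)/10 - exp(2*x)/5 + 6*cos(4*x)/5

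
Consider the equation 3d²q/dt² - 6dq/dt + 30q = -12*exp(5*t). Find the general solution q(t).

q = -4*exp(5*t)/25 + C1*cos(3*t)*exp(t) + C2*exp(t)*sin(3*t)

Divide through by 3: q'' - 2q' + 10q = -4*exp(5*t).
Characteristic equation r² - 2r + 10 = 0 has discriminant (-2)² - 4·(10) = -36 < 0, so r = 1 ± 3i.
Hence q_h = C1*cos(3*t)*exp(t) + C2*exp(t)*sin(3*t).
Try q_p = A*exp(5*t). Substituting into the equation and dividing by exp(5*t) gives A = -4/25, so q_p = -4*exp(5*t)/25.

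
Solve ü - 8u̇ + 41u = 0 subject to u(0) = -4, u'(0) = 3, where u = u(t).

u = -4*cos(5*t)*exp(4*t) + 19*exp(4*t)*sin(5*t)/5

Characteristic equation r² - 8r + 41 = 0 has discriminant (-8)² - 4·(41) = -100 < 0, so r = 4 ± 5i.
Hence u_h = C1*cos(5*t)*exp(4*t) + C2*exp(4*t)*sin(5*t).
Apply the initial conditions: u(0) = C1 = -4 and u'(0) = 4*C1 + 5*C2 = 3. Solving gives C1 = -4, C2 = 19/5.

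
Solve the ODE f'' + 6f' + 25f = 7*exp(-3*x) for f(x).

f = 7*exp(-3*x)/16 + C1*cos(4*x)*exp(-3*x) + C2*exp(-3*x)*sin(4*x)

Characteristic equation r² + 6r + 25 = 0 has discriminant (6)² - 4·(25) = -64 < 0, so r = -3 ± 4i.
Hence f_h = C1*cos(4*x)*exp(-3*x) + C2*exp(-3*x)*sin(4*x).
Try f_p = A*exp(-3*x). Substituting into the equation and dividing by exp(-3*x) gives A = 7/16, so f_p = 7*exp(-3*x)/16.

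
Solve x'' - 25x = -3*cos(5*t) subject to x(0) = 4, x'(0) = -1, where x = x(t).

x = 3*cos(5*t)/50 + 187*exp(5*t)/100 + 207*exp(-5*t)/100

Characteristic equation r² - 25 = 0 factors as (r + 5)(r - 5) = 0, so r = -5, 5.
Hence x_h = C1*exp(-5*t) + C2*exp(5*t).
Try x_p = A*cos(5*t) + B*sin(5*t). Substituting and equating the coefficients of cos(5t) and sin(5t) gives A = 3/50, B = 0, so x_p = 3*cos(5*t)/50.
General solution: x = 3*cos(5*t)/50 + C1*exp(-5*t) + C2*exp(5*t).
Apply the initial conditions: x(0) = 3/50 + C1 + C2 = 4 and x'(0) = -5*C1 + 5*C2 = -1. Solving gives C1 = 207/100, C2 = 187/100.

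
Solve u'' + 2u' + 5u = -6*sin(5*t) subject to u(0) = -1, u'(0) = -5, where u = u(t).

u = 3*cos(5*t)/25 + 6*sin(5*t)/25 - 183*exp(-t)*sin(2*t)/50 - 28*cos(2*t)*exp(-t)/25

Characteristic equation r² + 2r + 5 = 0 has discriminant (2)² - 4·(5) = -16 < 0, so r = -1 ± 2i.
Hence u_h = C1*cos(2*t)*exp(-t) + C2*exp(-t)*sin(2*t).
Try u_p = A*cos(5*t) + B*sin(5*t). Substituting and equating the coefficients of cos(5t) and sin(5t) gives A = 3/25, B = 6/25, so u_p = 3*cos(5*t)/25 + 6*sin(5*t)/25.
General solution: u = 3*cos(5*t)/25 + 6*sin(5*t)/25 + C1*cos(2*t)*exp(-t) + C2*exp(-t)*sin(2*t).
Apply the initial conditions: u(0) = 3/25 + C1 = -1 and u'(0) = 6/5 - C1 + 2*C2 = -5. Solving gives C1 = -28/25, C2 = -183/50.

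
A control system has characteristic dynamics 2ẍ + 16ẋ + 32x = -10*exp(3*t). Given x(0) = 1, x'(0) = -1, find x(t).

x = -5*exp(3*t)/49 + 54*exp(-4*t)/49 + 26*t*exp(-4*t)/7

Divide through by 2: x'' + 8x' + 16x = -5*exp(3*t).
Characteristic equation r² + 8r + 16 = 0 has discriminant (8)² - 4·(16) = 0, so r = -4 is a repeated root.
Hence x_h = (C1 + C2*t)*exp(-4*t).
Try x_p = A*exp(3*t). Substituting into the equation and dividing by exp(3*t) gives A = -5/49, so x_p = -5*exp(3*t)/49.
General solution: x = -5*exp(3*t)/49 + C1*exp(-4*t) + C2*t*exp(-4*t).
Apply the initial conditions: x(0) = -5/49 + C1 = 1 and x'(0) = -15/49 + C2 - 4*C1 = -1. Solving gives C1 = 54/49, C2 = 26/7.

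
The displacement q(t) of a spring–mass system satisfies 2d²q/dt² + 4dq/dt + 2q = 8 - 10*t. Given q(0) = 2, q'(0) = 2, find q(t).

q = 14 - 12*exp(-t) - 5*t - 5*t*exp(-t)

Divide through by 2: q'' + 2q' + q = 4 - 5*t.
Characteristic equation r² + 2r + 1 = 0 has discriminant (2)² - 4·(1) = 0, so r = -1 is a repeated root.
Hence q_h = (C1 + C2*t)*exp(-t).
For the particular solution try q_p = A0 + A1*t. Substituting and matching coefficients of each power of t gives A0 = 14, A1 = -5, so q_p = 14 - 5*t.
General solution: q = 14 - 5*t + C1*exp(-t) + C2*t*exp(-t).
Apply the initial conditions: q(0) = 14 + C1 = 2 and q'(0) = -5 + C2 - C1 = 2. Solving gives C1 = -12, C2 = -5.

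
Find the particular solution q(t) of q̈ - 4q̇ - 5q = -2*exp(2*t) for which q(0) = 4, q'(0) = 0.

q = 2*exp(2*t)/9 + 5*exp(5*t)/9 + 29*exp(-t)/9

Characteristic equation r² - 4r - 5 = 0 factors as (r - 5)(r + 1) = 0, so r = 5, -1.
Hence q_h = C1*exp(5*t) + C2*exp(-t).
Try q_p = A*exp(2*t). Substituting into the equation and dividing by exp(2*t) gives A = 2/9, so q_p = 2*exp(2*t)/9.
General solution: q = 2*exp(2*t)/9 + C1*exp(5*t) + C2*exp(-t).
Apply the initial conditions: q(0) = 2/9 + C1 + C2 = 4 and q'(0) = 4/9 - C2 + 5*C1 = 0. Solving gives C1 = 5/9, C2 = 29/9.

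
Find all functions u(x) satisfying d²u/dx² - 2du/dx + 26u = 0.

Characteristic equation r² - 2r + 26 = 0 has discriminant (-2)² - 4·(26) = -100 < 0, so r = 1 ± 5i.
Hence u_h = C1*cos(5*x)*exp(x) + C2*exp(x)*sin(5*x).

u = C1*cos(5*x)*exp(x) + C2*exp(x)*sin(5*x)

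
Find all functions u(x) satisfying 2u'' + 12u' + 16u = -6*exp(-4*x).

Divide through by 2: u'' + 6u' + 8u = -3*exp(-4*x).
Characteristic equation r² + 6r + 8 = 0 factors as (r + 2)(r + 4) = 0, so r = -2, -4.
Hence u_h = C1*exp(-2*x) + C2*exp(-4*x).
Since exp(-4*x) solves the homogeneous equation (r = -4 is a root of multiplicity 1), multiply the trial by x. Try u_p = A*x*exp(-4*x). Substituting into the equation and dividing by exp(-4*x) gives A = 3/2, so u_p = 3*x*exp(-4*x)/2.

u = C1*exp(-2*x) + C2*exp(-4*x) + 3*x*exp(-4*x)/2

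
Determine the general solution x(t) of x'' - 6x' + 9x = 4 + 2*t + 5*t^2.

Characteristic equation r² - 6r + 9 = 0 has discriminant (-6)² - 4·(9) = 0, so r = 3 is a repeated root.
Hence x_h = (C1 + C2*t)*exp(3*t).
For the particular solution try x_p = A0 + A1*t + A2*t^2. Substituting and matching coefficients of each power of t gives A0 = 26/27, A1 = 26/27, A2 = 5/9, so x_p = 26/27 + 5*t^2/9 + 26*t/27.

x = 26/27 + 5*t**2/9 + 26*t/27 + C1*exp(3*t) + C2*t*exp(3*t)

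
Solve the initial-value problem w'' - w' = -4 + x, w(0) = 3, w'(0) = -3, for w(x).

Characteristic equation r² - r = 0 factors as (r - 1)r = 0, so r = 1, 0.
Hence w_h = C1*exp(x) + C2.
Since 0 is a characteristic root (multiplicity 1), multiply the polynomial trial by x: try w_p = x*(A0 + A1*x). Substituting and matching coefficients of each power of x gives A0 = 3, A1 = -1/2, so w_p = 3*x - x^2/2.
General solution: w = C2 + 3*x - x^2/2 + C1*exp(x).
Apply the initial conditions: w(0) = C1 + C2 = 3 and w'(0) = 3 + C1 = -3. Solving gives C1 = -6, C2 = 9.

w = 9 - 6*exp(x) + 3*x - x**2/2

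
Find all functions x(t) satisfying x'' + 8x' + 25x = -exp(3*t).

Characteristic equation r² + 8r + 25 = 0 has discriminant (8)² - 4·(25) = -36 < 0, so r = -4 ± 3i.
Hence x_h = C1*cos(3*t)*exp(-4*t) + C2*exp(-4*t)*sin(3*t).
Try x_p = A*exp(3*t). Substituting into the equation and dividing by exp(3*t) gives A = -1/58, so x_p = -exp(3*t)/58.

x = -exp(3*t)/58 + C1*cos(3*t)*exp(-4*t) + C2*exp(-4*t)*sin(3*t)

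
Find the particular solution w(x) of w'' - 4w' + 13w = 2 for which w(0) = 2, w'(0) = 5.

w = 2/13 + 17*exp(2*x)*sin(3*x)/39 + 24*cos(3*x)*exp(2*x)/13

Characteristic equation r² - 4r + 13 = 0 has discriminant (-4)² - 4·(13) = -36 < 0, so r = 2 ± 3i.
Hence w_h = C1*cos(3*x)*exp(2*x) + C2*exp(2*x)*sin(3*x).
For the particular solution try w_p = A0. Substituting and matching coefficients of each power of x gives A0 = 2/13, so w_p = 2/13.
General solution: w = 2/13 + C1*cos(3*x)*exp(2*x) + C2*exp(2*x)*sin(3*x).
Apply the initial conditions: w(0) = 2/13 + C1 = 2 and w'(0) = 2*C1 + 3*C2 = 5. Solving gives C1 = 24/13, C2 = 17/39.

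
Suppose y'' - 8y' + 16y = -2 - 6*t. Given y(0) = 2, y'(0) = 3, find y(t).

y = -5/16 - 3*t/8 + 37*exp(4*t)/16 - 47*t*exp(4*t)/8

Characteristic equation r² - 8r + 16 = 0 has discriminant (-8)² - 4·(16) = 0, so r = 4 is a repeated root.
Hence y_h = (C1 + C2*t)*exp(4*t).
For the particular solution try y_p = A0 + A1*t. Substituting and matching coefficients of each power of t gives A0 = -5/16, A1 = -3/8, so y_p = -5/16 - 3*t/8.
General solution: y = -5/16 - 3*t/8 + C1*exp(4*t) + C2*t*exp(4*t).
Apply the initial conditions: y(0) = -5/16 + C1 = 2 and y'(0) = -3/8 + C2 + 4*C1 = 3. Solving gives C1 = 37/16, C2 = -47/8.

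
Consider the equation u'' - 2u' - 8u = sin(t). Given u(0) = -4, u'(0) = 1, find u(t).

u = -59*exp(4*t)/51 - 43*exp(-2*t)/15 - 9*sin(t)/85 + 2*cos(t)/85

Characteristic equation r² - 2r - 8 = 0 factors as (r + 2)(r - 4) = 0, so r = -2, 4.
Hence u_h = C1*exp(-2*t) + C2*exp(4*t).
Try u_p = A*cos(t) + B*sin(t). Substituting and equating the coefficients of cos(t) and sin(t) gives A = 2/85, B = -9/85, so u_p = -9*sin(t)/85 + 2*cos(t)/85.
General solution: u = -9*sin(t)/85 + 2*cos(t)/85 + C1*exp(-2*t) + C2*exp(4*t).
Apply the initial conditions: u(0) = 2/85 + C1 + C2 = -4 and u'(0) = -9/85 - 2*C1 + 4*C2 = 1. Solving gives C1 = -43/15, C2 = -59/51.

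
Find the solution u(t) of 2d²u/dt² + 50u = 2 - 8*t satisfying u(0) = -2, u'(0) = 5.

Divide through by 2: u'' + 25u = 1 - 4*t.
Characteristic equation r² + 25 = 0 has discriminant (0)² - 4·(25) = -100 < 0, so r = ± 5i.
Hence u_h = C1*cos(5*t) + C2*sin(5*t).
For the particular solution try u_p = A0 + A1*t. Substituting and matching coefficients of each power of t gives A0 = 1/25, A1 = -4/25, so u_p = 1/25 - 4*t/25.
General solution: u = 1/25 - 4*t/25 + C1*cos(5*t) + C2*sin(5*t).
Apply the initial conditions: u(0) = 1/25 + C1 = -2 and u'(0) = -4/25 + 5*C2 = 5. Solving gives C1 = -51/25, C2 = 129/125.

u = 1/25 - 51*cos(5*t)/25 - 4*t/25 + 129*sin(5*t)/125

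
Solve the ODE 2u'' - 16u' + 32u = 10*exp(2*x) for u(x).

u = 5*exp(2*x)/4 + C1*exp(4*x) + C2*x*exp(4*x)

Divide through by 2: u'' - 8u' + 16u = 5*exp(2*x).
Characteristic equation r² - 8r + 16 = 0 has discriminant (-8)² - 4·(16) = 0, so r = 4 is a repeated root.
Hence u_h = (C1 + C2*x)*exp(4*x).
Try u_p = A*exp(2*x). Substituting into the equation and dividing by exp(2*x) gives A = 5/4, so u_p = 5*exp(2*x)/4.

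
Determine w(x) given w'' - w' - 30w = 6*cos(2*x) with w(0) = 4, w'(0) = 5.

w = -51*cos(2*x)/290 - 3*sin(2*x)/290 + 259*exp(6*x)/110 + 581*exp(-5*x)/319

Characteristic equation r² - r - 30 = 0 factors as (r - 6)(r + 5) = 0, so r = 6, -5.
Hence w_h = C1*exp(6*x) + C2*exp(-5*x).
Try w_p = A*cos(2*x) + B*sin(2*x). Substituting and equating the coefficients of cos(2x) and sin(2x) gives A = -51/290, B = -3/290, so w_p = -51*cos(2*x)/290 - 3*sin(2*x)/290.
General solution: w = -51*cos(2*x)/290 - 3*sin(2*x)/290 + C1*exp(6*x) + C2*exp(-5*x).
Apply the initial conditions: w(0) = -51/290 + C1 + C2 = 4 and w'(0) = -3/145 - 5*C2 + 6*C1 = 5. Solving gives C1 = 259/110, C2 = 581/319.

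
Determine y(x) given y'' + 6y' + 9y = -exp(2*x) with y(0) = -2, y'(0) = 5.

Characteristic equation r² + 6r + 9 = 0 has discriminant (6)² - 4·(9) = 0, so r = -3 is a repeated root.
Hence y_h = (C1 + C2*x)*exp(-3*x).
Try y_p = A*exp(2*x). Substituting into the equation and dividing by exp(2*x) gives A = -1/25, so y_p = -exp(2*x)/25.
General solution: y = -exp(2*x)/25 + C1*exp(-3*x) + C2*x*exp(-3*x).
Apply the initial conditions: y(0) = -1/25 + C1 = -2 and y'(0) = -2/25 + C2 - 3*C1 = 5. Solving gives C1 = -49/25, C2 = -4/5.

y = -49*exp(-3*x)/25 - exp(2*x)/25 - 4*x*exp(-3*x)/5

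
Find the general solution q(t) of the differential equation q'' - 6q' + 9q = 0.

q = C1*exp(3*t) + C2*t*exp(3*t)

Characteristic equation r² - 6r + 9 = 0 has discriminant (-6)² - 4·(9) = 0, so r = 3 is a repeated root.
Hence q_h = (C1 + C2*t)*exp(3*t).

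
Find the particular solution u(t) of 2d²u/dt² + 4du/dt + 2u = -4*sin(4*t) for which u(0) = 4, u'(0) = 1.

Divide through by 2: u'' + 2u' + u = -2*sin(4*t).
Characteristic equation r² + 2r + 1 = 0 has discriminant (2)² - 4·(1) = 0, so r = -1 is a repeated root.
Hence u_h = (C1 + C2*t)*exp(-t).
Try u_p = A*cos(4*t) + B*sin(4*t). Substituting and equating the coefficients of cos(4t) and sin(4t) gives A = 16/289, B = 30/289, so u_p = 16*cos(4*t)/289 + 30*sin(4*t)/289.
General solution: u = 16*cos(4*t)/289 + 30*sin(4*t)/289 + C1*exp(-t) + C2*t*exp(-t).
Apply the initial conditions: u(0) = 16/289 + C1 = 4 and u'(0) = 120/289 + C2 - C1 = 1. Solving gives C1 = 1140/289, C2 = 77/17.

u = 16*cos(4*t)/289 + 30*sin(4*t)/289 + 1140*exp(-t)/289 + 77*t*exp(-t)/17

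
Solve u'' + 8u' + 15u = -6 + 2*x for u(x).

Characteristic equation r² + 8r + 15 = 0 factors as (r + 5)(r + 3) = 0, so r = -5, -3.
Hence u_h = C1*exp(-5*x) + C2*exp(-3*x).
For the particular solution try u_p = A0 + A1*x. Substituting and matching coefficients of each power of x gives A0 = -106/225, A1 = 2/15, so u_p = -106/225 + 2*x/15.

u = -106/225 + 2*x/15 + C1*exp(-5*x) + C2*exp(-3*x)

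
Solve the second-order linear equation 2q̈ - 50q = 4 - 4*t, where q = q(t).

Divide through by 2: q'' - 25q = 2 - 2*t.
Characteristic equation r² - 25 = 0 factors as (r - 5)(r + 5) = 0, so r = 5, -5.
Hence q_h = C1*exp(5*t) + C2*exp(-5*t).
For the particular solution try q_p = A0 + A1*t. Substituting and matching coefficients of each power of t gives A0 = -2/25, A1 = 2/25, so q_p = -2/25 + 2*t/25.

q = -2/25 + 2*t/25 + C1*exp(5*t) + C2*exp(-5*t)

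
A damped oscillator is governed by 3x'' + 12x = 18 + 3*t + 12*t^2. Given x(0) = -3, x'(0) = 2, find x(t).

x = 1 + t**2 - 4*cos(2*t) + t/4 + 7*sin(2*t)/8

Divide through by 3: x'' + 4x = 6 + t + 4*t^2.
Characteristic equation r² + 4 = 0 has discriminant (0)² - 4·(4) = -16 < 0, so r = ± 2i.
Hence x_h = C1*cos(2*t) + C2*sin(2*t).
For the particular solution try x_p = A0 + A1*t + A2*t^2. Substituting and matching coefficients of each power of t gives A0 = 1, A1 = 1/4, A2 = 1, so x_p = 1 + t^2 + t/4.
General solution: x = 1 + t^2 + t/4 + C1*cos(2*t) + C2*sin(2*t).
Apply the initial conditions: x(0) = 1 + C1 = -3 and x'(0) = 1/4 + 2*C2 = 2. Solving gives C1 = -4, C2 = 7/8.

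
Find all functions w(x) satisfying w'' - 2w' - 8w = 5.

Characteristic equation r² - 2r - 8 = 0 factors as (r - 4)(r + 2) = 0, so r = 4, -2.
Hence w_h = C1*exp(4*x) + C2*exp(-2*x).
For the particular solution try w_p = A0. Substituting and matching coefficients of each power of x gives A0 = -5/8, so w_p = -5/8.

w = -5/8 + C1*exp(4*x) + C2*exp(-2*x)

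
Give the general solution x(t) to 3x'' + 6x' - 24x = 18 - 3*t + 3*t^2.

x = -49/64 - t**2/8 + t/16 + C1*exp(2*t) + C2*exp(-4*t)

Divide through by 3: x'' + 2x' - 8x = 6 + t^2 - t.
Characteristic equation r² + 2r - 8 = 0 factors as (r - 2)(r + 4) = 0, so r = 2, -4.
Hence x_h = C1*exp(2*t) + C2*exp(-4*t).
For the particular solution try x_p = A0 + A1*t + A2*t^2. Substituting and matching coefficients of each power of t gives A0 = -49/64, A1 = 1/16, A2 = -1/8, so x_p = -49/64 - t^2/8 + t/16.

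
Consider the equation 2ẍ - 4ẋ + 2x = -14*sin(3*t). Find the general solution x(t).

Divide through by 2: x'' - 2x' + x = -7*sin(3*t).
Characteristic equation r² - 2r + 1 = 0 has discriminant (-2)² - 4·(1) = 0, so r = 1 is a repeated root.
Hence x_h = (C1 + C2*t)*exp(t).
Try x_p = A*cos(3*t) + B*sin(3*t). Substituting and equating the coefficients of cos(3t) and sin(3t) gives A = -21/50, B = 14/25, so x_p = -21*cos(3*t)/50 + 14*sin(3*t)/25.

x = -21*cos(3*t)/50 + 14*sin(3*t)/25 + C1*exp(t) + C2*t*exp(t)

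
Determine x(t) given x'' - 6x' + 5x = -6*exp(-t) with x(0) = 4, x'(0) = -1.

x = 6*exp(t) - 3*exp(5*t)/2 - exp(-t)/2

Characteristic equation r² - 6r + 5 = 0 factors as (r - 5)(r - 1) = 0, so r = 5, 1.
Hence x_h = C1*exp(5*t) + C2*exp(t).
Try x_p = A*exp(-t). Substituting into the equation and dividing by exp(-t) gives A = -1/2, so x_p = -exp(-t)/2.
General solution: x = -exp(-t)/2 + C1*exp(5*t) + C2*exp(t).
Apply the initial conditions: x(0) = -1/2 + C1 + C2 = 4 and x'(0) = 1/2 + C2 + 5*C1 = -1. Solving gives C1 = -3/2, C2 = 6.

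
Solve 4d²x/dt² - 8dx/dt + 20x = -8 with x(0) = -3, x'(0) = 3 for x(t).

Divide through by 4: x'' - 2x' + 5x = -2.
Characteristic equation r² - 2r + 5 = 0 has discriminant (-2)² - 4·(5) = -16 < 0, so r = 1 ± 2i.
Hence x_h = C1*cos(2*t)*exp(t) + C2*exp(t)*sin(2*t).
For the particular solution try x_p = A0. Substituting and matching coefficients of each power of t gives A0 = -2/5, so x_p = -2/5.
General solution: x = -2/5 + C1*cos(2*t)*exp(t) + C2*exp(t)*sin(2*t).
Apply the initial conditions: x(0) = -2/5 + C1 = -3 and x'(0) = C1 + 2*C2 = 3. Solving gives C1 = -13/5, C2 = 14/5.

x = -2/5 - 13*cos(2*t)*exp(t)/5 + 14*exp(t)*sin(2*t)/5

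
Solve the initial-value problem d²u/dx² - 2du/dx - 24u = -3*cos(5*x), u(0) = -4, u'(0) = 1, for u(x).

Characteristic equation r² - 2r - 24 = 0 factors as (r - 6)(r + 4) = 0, so r = 6, -4.
Hence u_h = C1*exp(6*x) + C2*exp(-4*x).
Try u_p = A*cos(5*x) + B*sin(5*x). Substituting and equating the coefficients of cos(5x) and sin(5x) gives A = 147/2501, B = 30/2501, so u_p = 30*sin(5*x)/2501 + 147*cos(5*x)/2501.
General solution: u = 30*sin(5*x)/2501 + 147*cos(5*x)/2501 + C1*exp(6*x) + C2*exp(-4*x).
Apply the initial conditions: u(0) = 147/2501 + C1 + C2 = -4 and u'(0) = 150/2501 - 4*C2 + 6*C1 = 1. Solving gives C1 = -933/610, C2 = -1037/410.

u = -1037*exp(-4*x)/410 - 933*exp(6*x)/610 + 30*sin(5*x)/2501 + 147*cos(5*x)/2501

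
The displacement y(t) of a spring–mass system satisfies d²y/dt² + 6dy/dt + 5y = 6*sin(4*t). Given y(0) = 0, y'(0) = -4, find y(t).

y = -144*cos(4*t)/697 - 66*sin(4*t)/697 - 11*exp(-t)/17 + 35*exp(-5*t)/41

Characteristic equation r² + 6r + 5 = 0 factors as (r + 5)(r + 1) = 0, so r = -5, -1.
Hence y_h = C1*exp(-5*t) + C2*exp(-t).
Try y_p = A*cos(4*t) + B*sin(4*t). Substituting and equating the coefficients of cos(4t) and sin(4t) gives A = -144/697, B = -66/697, so y_p = -144*cos(4*t)/697 - 66*sin(4*t)/697.
General solution: y = -144*cos(4*t)/697 - 66*sin(4*t)/697 + C1*exp(-5*t) + C2*exp(-t).
Apply the initial conditions: y(0) = -144/697 + C1 + C2 = 0 and y'(0) = -264/697 - C2 - 5*C1 = -4. Solving gives C1 = 35/41, C2 = -11/17.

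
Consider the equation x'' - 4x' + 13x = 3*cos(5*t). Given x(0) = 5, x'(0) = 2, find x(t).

x = -15*sin(5*t)/136 - 9*cos(5*t)/136 - 1031*exp(2*t)*sin(3*t)/408 + 689*cos(3*t)*exp(2*t)/136

Characteristic equation r² - 4r + 13 = 0 has discriminant (-4)² - 4·(13) = -36 < 0, so r = 2 ± 3i.
Hence x_h = C1*cos(3*t)*exp(2*t) + C2*exp(2*t)*sin(3*t).
Try x_p = A*cos(5*t) + B*sin(5*t). Substituting and equating the coefficients of cos(5t) and sin(5t) gives A = -9/136, B = -15/136, so x_p = -15*sin(5*t)/136 - 9*cos(5*t)/136.
General solution: x = -15*sin(5*t)/136 - 9*cos(5*t)/136 + C1*cos(3*t)*exp(2*t) + C2*exp(2*t)*sin(3*t).
Apply the initial conditions: x(0) = -9/136 + C1 = 5 and x'(0) = -75/136 + 2*C1 + 3*C2 = 2. Solving gives C1 = 689/136, C2 = -1031/408.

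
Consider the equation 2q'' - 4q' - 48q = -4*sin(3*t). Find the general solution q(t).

q = -4*cos(3*t)/375 + 22*sin(3*t)/375 + C1*exp(-4*t) + C2*exp(6*t)

Divide through by 2: q'' - 2q' - 24q = -2*sin(3*t).
Characteristic equation r² - 2r - 24 = 0 factors as (r + 4)(r - 6) = 0, so r = -4, 6.
Hence q_h = C1*exp(-4*t) + C2*exp(6*t).
Try q_p = A*cos(3*t) + B*sin(3*t). Substituting and equating the coefficients of cos(3t) and sin(3t) gives A = -4/375, B = 22/375, so q_p = -4*cos(3*t)/375 + 22*sin(3*t)/375.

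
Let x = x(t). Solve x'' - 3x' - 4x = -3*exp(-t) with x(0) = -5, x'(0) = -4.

x = -77*exp(-t)/25 - 48*exp(4*t)/25 + 3*t*exp(-t)/5

Characteristic equation r² - 3r - 4 = 0 factors as (r + 1)(r - 4) = 0, so r = -1, 4.
Hence x_h = C1*exp(-t) + C2*exp(4*t).
Since exp(-t) solves the homogeneous equation (r = -1 is a root of multiplicity 1), multiply the trial by t. Try x_p = A*t*exp(-t). Substituting into the equation and dividing by exp(-t) gives A = 3/5, so x_p = 3*t*exp(-t)/5.
General solution: x = C1*exp(-t) + C2*exp(4*t) + 3*t*exp(-t)/5.
Apply the initial conditions: x(0) = C1 + C2 = -5 and x'(0) = 3/5 - C1 + 4*C2 = -4. Solving gives C1 = -77/25, C2 = -48/25.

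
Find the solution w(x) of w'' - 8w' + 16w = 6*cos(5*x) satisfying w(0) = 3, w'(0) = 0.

w = -240*sin(5*x)/1681 - 54*cos(5*x)/1681 + 5097*exp(4*x)/1681 - 468*x*exp(4*x)/41

Characteristic equation r² - 8r + 16 = 0 has discriminant (-8)² - 4·(16) = 0, so r = 4 is a repeated root.
Hence w_h = (C1 + C2*x)*exp(4*x).
Try w_p = A*cos(5*x) + B*sin(5*x). Substituting and equating the coefficients of cos(5x) and sin(5x) gives A = -54/1681, B = -240/1681, so w_p = -240*sin(5*x)/1681 - 54*cos(5*x)/1681.
General solution: w = -240*sin(5*x)/1681 - 54*cos(5*x)/1681 + C1*exp(4*x) + C2*x*exp(4*x).
Apply the initial conditions: w(0) = -54/1681 + C1 = 3 and w'(0) = -1200/1681 + C2 + 4*C1 = 0. Solving gives C1 = 5097/1681, C2 = -468/41.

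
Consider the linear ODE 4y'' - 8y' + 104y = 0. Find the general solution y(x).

y = C1*cos(5*x)*exp(x) + C2*exp(x)*sin(5*x)

Divide through by 4: y'' - 2y' + 26y = 0.
Characteristic equation r² - 2r + 26 = 0 has discriminant (-2)² - 4·(26) = -100 < 0, so r = 1 ± 5i.
Hence y_h = C1*cos(5*x)*exp(x) + C2*exp(x)*sin(5*x).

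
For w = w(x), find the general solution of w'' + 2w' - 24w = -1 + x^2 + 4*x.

w = 41/1728 - 25*x/144 - x**2/24 + C1*exp(-6*x) + C2*exp(4*x)

Characteristic equation r² + 2r - 24 = 0 factors as (r + 6)(r - 4) = 0, so r = -6, 4.
Hence w_h = C1*exp(-6*x) + C2*exp(4*x).
For the particular solution try w_p = A0 + A1*x + A2*x^2. Substituting and matching coefficients of each power of x gives A0 = 41/1728, A1 = -25/144, A2 = -1/24, so w_p = 41/1728 - 25*x/144 - x^2/24.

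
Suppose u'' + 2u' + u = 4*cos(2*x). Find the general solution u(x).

u = -12*cos(2*x)/25 + 16*sin(2*x)/25 + C1*exp(-x) + C2*x*exp(-x)

Characteristic equation r² + 2r + 1 = 0 has discriminant (2)² - 4·(1) = 0, so r = -1 is a repeated root.
Hence u_h = (C1 + C2*x)*exp(-x).
Try u_p = A*cos(2*x) + B*sin(2*x). Substituting and equating the coefficients of cos(2x) and sin(2x) gives A = -12/25, B = 16/25, so u_p = -12*cos(2*x)/25 + 16*sin(2*x)/25.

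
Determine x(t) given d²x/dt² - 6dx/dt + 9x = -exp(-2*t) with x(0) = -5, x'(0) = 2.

x = -124*exp(3*t)/25 - exp(-2*t)/25 + 84*t*exp(3*t)/5

Characteristic equation r² - 6r + 9 = 0 has discriminant (-6)² - 4·(9) = 0, so r = 3 is a repeated root.
Hence x_h = (C1 + C2*t)*exp(3*t).
Try x_p = A*exp(-2*t). Substituting into the equation and dividing by exp(-2*t) gives A = -1/25, so x_p = -exp(-2*t)/25.
General solution: x = -exp(-2*t)/25 + C1*exp(3*t) + C2*t*exp(3*t).
Apply the initial conditions: x(0) = -1/25 + C1 = -5 and x'(0) = 2/25 + C2 + 3*C1 = 2. Solving gives C1 = -124/25, C2 = 84/5.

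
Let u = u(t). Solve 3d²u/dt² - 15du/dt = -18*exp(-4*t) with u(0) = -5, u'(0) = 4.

Divide through by 3: u'' - 5u' = -6*exp(-4*t).
Characteristic equation r² - 5r = 0 factors as (r - 5)r = 0, so r = 5, 0.
Hence u_h = C1*exp(5*t) + C2.
Try u_p = A*exp(-4*t). Substituting into the equation and dividing by exp(-4*t) gives A = -1/6, so u_p = -exp(-4*t)/6.
General solution: u = C2 - exp(-4*t)/6 + C1*exp(5*t).
Apply the initial conditions: u(0) = -1/6 + C1 + C2 = -5 and u'(0) = 2/3 + 5*C1 = 4. Solving gives C1 = 2/3, C2 = -11/2.

u = -11/2 - exp(-4*t)/6 + 2*exp(5*t)/3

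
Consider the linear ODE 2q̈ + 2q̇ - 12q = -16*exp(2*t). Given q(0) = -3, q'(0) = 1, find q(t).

q = -43*exp(-3*t)/25 - 32*exp(2*t)/25 - 8*t*exp(2*t)/5

Divide through by 2: q'' + q' - 6q = -8*exp(2*t).
Characteristic equation r² + r - 6 = 0 factors as (r + 3)(r - 2) = 0, so r = -3, 2.
Hence q_h = C1*exp(-3*t) + C2*exp(2*t).
Since exp(2*t) solves the homogeneous equation (r = 2 is a root of multiplicity 1), multiply the trial by t. Try q_p = A*t*exp(2*t). Substituting into the equation and dividing by exp(2*t) gives A = -8/5, so q_p = -8*t*exp(2*t)/5.
General solution: q = C1*exp(-3*t) + C2*exp(2*t) - 8*t*exp(2*t)/5.
Apply the initial conditions: q(0) = C1 + C2 = -3 and q'(0) = -8/5 - 3*C1 + 2*C2 = 1. Solving gives C1 = -43/25, C2 = -32/25.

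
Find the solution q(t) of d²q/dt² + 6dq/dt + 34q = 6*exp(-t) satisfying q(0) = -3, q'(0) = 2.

q = 6*exp(-t)/29 - 93*cos(5*t)*exp(-3*t)/29 - 43*exp(-3*t)*sin(5*t)/29

Characteristic equation r² + 6r + 34 = 0 has discriminant (6)² - 4·(34) = -100 < 0, so r = -3 ± 5i.
Hence q_h = C1*cos(5*t)*exp(-3*t) + C2*exp(-3*t)*sin(5*t).
Try q_p = A*exp(-t). Substituting into the equation and dividing by exp(-t) gives A = 6/29, so q_p = 6*exp(-t)/29.
General solution: q = 6*exp(-t)/29 + C1*cos(5*t)*exp(-3*t) + C2*exp(-3*t)*sin(5*t).
Apply the initial conditions: q(0) = 6/29 + C1 = -3 and q'(0) = -6/29 - 3*C1 + 5*C2 = 2. Solving gives C1 = -93/29, C2 = -43/29.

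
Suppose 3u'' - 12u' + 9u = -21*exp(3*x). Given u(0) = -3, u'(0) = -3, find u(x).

Divide through by 3: u'' - 4u' + 3u = -7*exp(3*x).
Characteristic equation r² - 4r + 3 = 0 factors as (r - 1)(r - 3) = 0, so r = 1, 3.
Hence u_h = C1*exp(x) + C2*exp(3*x).
Since exp(3*x) solves the homogeneous equation (r = 3 is a root of multiplicity 1), multiply the trial by x. Try u_p = A*x*exp(3*x). Substituting into the equation and dividing by exp(3*x) gives A = -7/2, so u_p = -7*x*exp(3*x)/2.
General solution: u = C1*exp(x) + C2*exp(3*x) - 7*x*exp(3*x)/2.
Apply the initial conditions: u(0) = C1 + C2 = -3 and u'(0) = -7/2 + C1 + 3*C2 = -3. Solving gives C1 = -19/4, C2 = 7/4.

u = -19*exp(x)/4 + 7*exp(3*x)/4 - 7*x*exp(3*x)/2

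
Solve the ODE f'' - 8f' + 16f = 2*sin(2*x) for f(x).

Characteristic equation r² - 8r + 16 = 0 has discriminant (-8)² - 4·(16) = 0, so r = 4 is a repeated root.
Hence f_h = (C1 + C2*x)*exp(4*x).
Try f_p = A*cos(2*x) + B*sin(2*x). Substituting and equating the coefficients of cos(2x) and sin(2x) gives A = 2/25, B = 3/50, so f_p = 2*cos(2*x)/25 + 3*sin(2*x)/50.

f = 2*cos(2*x)/25 + 3*sin(2*x)/50 + C1*exp(4*x) + C2*x*exp(4*x)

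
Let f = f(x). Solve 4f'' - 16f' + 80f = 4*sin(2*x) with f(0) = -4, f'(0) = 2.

f = sin(2*x)/20 + cos(2*x)/40 - 161*cos(4*x)*exp(2*x)/40 + 199*exp(2*x)*sin(4*x)/80

Divide through by 4: f'' - 4f' + 20f = sin(2*x).
Characteristic equation r² - 4r + 20 = 0 has discriminant (-4)² - 4·(20) = -64 < 0, so r = 2 ± 4i.
Hence f_h = C1*cos(4*x)*exp(2*x) + C2*exp(2*x)*sin(4*x).
Try f_p = A*cos(2*x) + B*sin(2*x). Substituting and equating the coefficients of cos(2x) and sin(2x) gives A = 1/40, B = 1/20, so f_p = sin(2*x)/20 + cos(2*x)/40.
General solution: f = sin(2*x)/20 + cos(2*x)/40 + C1*cos(4*x)*exp(2*x) + C2*exp(2*x)*sin(4*x).
Apply the initial conditions: f(0) = 1/40 + C1 = -4 and f'(0) = 1/10 + 2*C1 + 4*C2 = 2. Solving gives C1 = -161/40, C2 = 199/80.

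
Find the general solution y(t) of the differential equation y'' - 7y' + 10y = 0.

y = C1*exp(2*t) + C2*exp(5*t)

Characteristic equation r² - 7r + 10 = 0 factors as (r - 2)(r - 5) = 0, so r = 2, 5.
Hence y_h = C1*exp(2*t) + C2*exp(5*t).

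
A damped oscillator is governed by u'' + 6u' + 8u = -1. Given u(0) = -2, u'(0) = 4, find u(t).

Characteristic equation r² + 6r + 8 = 0 factors as (r + 2)(r + 4) = 0, so r = -2, -4.
Hence u_h = C1*exp(-2*t) + C2*exp(-4*t).
For the particular solution try u_p = A0. Substituting and matching coefficients of each power of t gives A0 = -1/8, so u_p = -1/8.
General solution: u = -1/8 + C1*exp(-2*t) + C2*exp(-4*t).
Apply the initial conditions: u(0) = -1/8 + C1 + C2 = -2 and u'(0) = -4*C2 - 2*C1 = 4. Solving gives C1 = -7/4, C2 = -1/8.

u = -1/8 - 7*exp(-2*t)/4 - exp(-4*t)/8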